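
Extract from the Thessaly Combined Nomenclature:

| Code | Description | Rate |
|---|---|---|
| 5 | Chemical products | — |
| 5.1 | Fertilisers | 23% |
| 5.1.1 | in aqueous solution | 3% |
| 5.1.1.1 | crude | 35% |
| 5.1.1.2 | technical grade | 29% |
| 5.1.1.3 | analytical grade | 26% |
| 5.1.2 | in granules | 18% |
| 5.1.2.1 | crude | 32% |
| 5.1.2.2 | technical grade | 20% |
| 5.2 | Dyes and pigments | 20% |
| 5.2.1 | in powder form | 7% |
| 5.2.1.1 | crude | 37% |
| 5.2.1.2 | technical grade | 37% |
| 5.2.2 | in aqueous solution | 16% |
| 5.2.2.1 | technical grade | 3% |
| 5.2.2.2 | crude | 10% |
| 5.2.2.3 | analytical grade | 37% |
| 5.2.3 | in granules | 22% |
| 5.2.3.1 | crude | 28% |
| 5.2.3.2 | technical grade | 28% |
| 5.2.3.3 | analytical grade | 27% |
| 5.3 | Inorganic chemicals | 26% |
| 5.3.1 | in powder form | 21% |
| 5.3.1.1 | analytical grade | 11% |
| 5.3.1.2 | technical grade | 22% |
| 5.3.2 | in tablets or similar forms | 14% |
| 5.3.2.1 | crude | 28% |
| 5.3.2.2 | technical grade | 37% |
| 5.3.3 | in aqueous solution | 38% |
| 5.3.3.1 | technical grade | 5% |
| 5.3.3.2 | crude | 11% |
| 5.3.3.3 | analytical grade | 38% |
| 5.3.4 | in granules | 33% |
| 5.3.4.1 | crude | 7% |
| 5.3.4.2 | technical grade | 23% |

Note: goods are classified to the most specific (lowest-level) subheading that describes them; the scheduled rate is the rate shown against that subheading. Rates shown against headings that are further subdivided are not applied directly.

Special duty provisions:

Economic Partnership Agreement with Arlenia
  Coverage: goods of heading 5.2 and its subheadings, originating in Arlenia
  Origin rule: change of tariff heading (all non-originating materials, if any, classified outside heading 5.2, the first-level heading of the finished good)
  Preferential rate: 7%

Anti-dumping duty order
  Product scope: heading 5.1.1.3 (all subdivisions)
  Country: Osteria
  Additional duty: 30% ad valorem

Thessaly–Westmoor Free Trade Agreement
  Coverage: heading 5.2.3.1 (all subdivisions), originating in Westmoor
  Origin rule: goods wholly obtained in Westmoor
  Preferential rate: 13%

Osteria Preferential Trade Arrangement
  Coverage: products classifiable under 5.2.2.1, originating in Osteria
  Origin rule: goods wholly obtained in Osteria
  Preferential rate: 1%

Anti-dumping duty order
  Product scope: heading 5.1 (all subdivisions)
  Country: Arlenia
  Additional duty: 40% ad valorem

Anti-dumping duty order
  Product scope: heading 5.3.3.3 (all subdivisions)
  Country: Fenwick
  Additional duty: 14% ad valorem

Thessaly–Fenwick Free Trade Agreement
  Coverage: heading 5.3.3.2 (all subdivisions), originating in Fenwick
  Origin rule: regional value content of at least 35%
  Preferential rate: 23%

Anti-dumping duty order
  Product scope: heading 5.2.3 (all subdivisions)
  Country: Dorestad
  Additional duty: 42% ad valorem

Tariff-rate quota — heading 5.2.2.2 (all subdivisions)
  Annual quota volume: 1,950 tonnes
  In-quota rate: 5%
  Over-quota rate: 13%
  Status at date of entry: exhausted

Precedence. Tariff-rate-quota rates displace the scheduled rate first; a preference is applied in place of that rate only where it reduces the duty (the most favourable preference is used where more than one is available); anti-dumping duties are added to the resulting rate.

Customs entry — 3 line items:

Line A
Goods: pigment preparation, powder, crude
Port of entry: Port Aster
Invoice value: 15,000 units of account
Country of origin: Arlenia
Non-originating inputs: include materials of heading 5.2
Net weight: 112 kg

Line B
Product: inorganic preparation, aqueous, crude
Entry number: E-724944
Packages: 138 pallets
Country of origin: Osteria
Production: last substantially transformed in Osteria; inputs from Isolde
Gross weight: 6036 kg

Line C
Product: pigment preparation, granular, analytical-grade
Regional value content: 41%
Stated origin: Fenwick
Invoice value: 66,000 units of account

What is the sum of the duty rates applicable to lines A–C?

Line A: pigment → 5.2; powder → 5.2.1; crude → 5.2.1.1. Scheduled 37%. Arlenia agreement on 5.2: CTH not met. → 37%.
Line B: inorganic → 5.3; aqueous → 5.3.3; crude → 5.3.3.2. Scheduled 11%. Osteria agreement on 5.2.2.1: 5.3.3.2 not covered. → 11%.
Line C: pigment → 5.2; granular → 5.2.3; analytical-grade → 5.2.3.3. Scheduled 27%. Fenwick agreement on 5.3.3.2: 5.2.3.3 not covered. → 27%.
Sum: 37% + 11% + 27% = 75%.

75%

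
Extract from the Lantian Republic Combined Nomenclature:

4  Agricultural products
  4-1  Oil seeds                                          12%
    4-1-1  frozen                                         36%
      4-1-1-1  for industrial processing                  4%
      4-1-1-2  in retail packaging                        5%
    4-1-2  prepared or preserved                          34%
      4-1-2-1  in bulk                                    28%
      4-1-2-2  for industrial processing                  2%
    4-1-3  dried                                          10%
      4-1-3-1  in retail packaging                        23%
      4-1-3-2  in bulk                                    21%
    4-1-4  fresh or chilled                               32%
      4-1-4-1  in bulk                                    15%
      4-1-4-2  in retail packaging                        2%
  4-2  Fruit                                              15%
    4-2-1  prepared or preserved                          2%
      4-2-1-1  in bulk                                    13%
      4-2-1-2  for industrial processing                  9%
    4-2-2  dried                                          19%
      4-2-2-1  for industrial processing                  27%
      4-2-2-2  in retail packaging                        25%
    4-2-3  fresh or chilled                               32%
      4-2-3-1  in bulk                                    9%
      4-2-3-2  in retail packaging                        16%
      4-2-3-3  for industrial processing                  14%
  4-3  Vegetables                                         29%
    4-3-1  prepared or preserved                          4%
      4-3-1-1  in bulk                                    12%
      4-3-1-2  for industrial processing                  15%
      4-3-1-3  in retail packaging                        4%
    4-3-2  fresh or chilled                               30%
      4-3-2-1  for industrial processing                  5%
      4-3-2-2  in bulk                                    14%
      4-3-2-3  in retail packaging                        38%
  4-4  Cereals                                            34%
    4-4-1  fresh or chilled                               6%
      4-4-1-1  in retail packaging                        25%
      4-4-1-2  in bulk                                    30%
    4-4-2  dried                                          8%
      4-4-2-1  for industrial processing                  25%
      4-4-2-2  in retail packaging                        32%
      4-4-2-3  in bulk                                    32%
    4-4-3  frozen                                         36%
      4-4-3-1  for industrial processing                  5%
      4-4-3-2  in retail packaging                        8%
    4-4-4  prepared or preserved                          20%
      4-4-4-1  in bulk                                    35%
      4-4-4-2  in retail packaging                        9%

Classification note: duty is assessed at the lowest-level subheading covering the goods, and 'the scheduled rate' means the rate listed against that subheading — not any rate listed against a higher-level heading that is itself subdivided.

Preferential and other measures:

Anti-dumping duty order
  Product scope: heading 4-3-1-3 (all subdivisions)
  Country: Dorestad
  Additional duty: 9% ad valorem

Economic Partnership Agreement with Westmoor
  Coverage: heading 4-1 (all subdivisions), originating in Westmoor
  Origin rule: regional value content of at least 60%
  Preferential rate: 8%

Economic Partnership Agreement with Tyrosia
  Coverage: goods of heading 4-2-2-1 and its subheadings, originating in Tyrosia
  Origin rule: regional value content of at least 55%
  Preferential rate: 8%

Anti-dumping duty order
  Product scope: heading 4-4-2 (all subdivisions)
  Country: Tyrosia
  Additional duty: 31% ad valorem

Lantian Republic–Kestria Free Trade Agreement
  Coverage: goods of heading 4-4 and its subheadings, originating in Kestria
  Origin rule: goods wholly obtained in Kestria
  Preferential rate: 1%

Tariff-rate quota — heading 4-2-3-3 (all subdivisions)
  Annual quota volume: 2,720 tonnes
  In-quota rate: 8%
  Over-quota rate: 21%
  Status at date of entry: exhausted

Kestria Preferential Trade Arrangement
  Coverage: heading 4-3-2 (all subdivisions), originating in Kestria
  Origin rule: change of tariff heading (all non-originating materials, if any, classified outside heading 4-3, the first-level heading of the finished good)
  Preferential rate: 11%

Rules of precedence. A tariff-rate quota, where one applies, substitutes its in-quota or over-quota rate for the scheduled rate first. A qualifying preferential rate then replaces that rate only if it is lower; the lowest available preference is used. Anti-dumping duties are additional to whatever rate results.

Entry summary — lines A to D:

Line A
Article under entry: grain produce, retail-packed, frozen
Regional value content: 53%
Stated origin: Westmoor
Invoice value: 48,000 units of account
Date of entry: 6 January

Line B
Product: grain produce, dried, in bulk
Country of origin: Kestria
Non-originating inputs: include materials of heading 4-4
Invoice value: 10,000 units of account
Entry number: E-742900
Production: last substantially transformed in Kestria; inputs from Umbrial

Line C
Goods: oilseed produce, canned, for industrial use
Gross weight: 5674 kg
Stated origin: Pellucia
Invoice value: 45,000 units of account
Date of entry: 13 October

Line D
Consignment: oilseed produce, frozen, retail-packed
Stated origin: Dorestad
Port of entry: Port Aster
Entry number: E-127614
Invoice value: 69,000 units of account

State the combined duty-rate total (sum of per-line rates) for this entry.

47%

Line A: grain → 4-4; frozen → 4-4-3; retail-packed → 4-4-3-2. Scheduled 8%. Westmoor agreement on 4-1: 4-4-3-2 not covered. → 8%.
Line B: grain → 4-4; dried → 4-4-2; in bulk → 4-4-2-3. Scheduled 32%. Kestria agreement on 4-4: not wholly obtained; Kestria agreement on 4-3-2: 4-4-2-3 not covered. → 32%.
Line C: oilseed → 4-1; canned → 4-1-2; for industrial use → 4-1-2-2. Scheduled 2%. No special measure applies. → 2%.
Line D: oilseed → 4-1; frozen → 4-1-1; retail-packed → 4-1-1-2. Scheduled 5%. No special measure applies. → 5%.
Sum: 8% + 32% + 2% + 5% = 47%.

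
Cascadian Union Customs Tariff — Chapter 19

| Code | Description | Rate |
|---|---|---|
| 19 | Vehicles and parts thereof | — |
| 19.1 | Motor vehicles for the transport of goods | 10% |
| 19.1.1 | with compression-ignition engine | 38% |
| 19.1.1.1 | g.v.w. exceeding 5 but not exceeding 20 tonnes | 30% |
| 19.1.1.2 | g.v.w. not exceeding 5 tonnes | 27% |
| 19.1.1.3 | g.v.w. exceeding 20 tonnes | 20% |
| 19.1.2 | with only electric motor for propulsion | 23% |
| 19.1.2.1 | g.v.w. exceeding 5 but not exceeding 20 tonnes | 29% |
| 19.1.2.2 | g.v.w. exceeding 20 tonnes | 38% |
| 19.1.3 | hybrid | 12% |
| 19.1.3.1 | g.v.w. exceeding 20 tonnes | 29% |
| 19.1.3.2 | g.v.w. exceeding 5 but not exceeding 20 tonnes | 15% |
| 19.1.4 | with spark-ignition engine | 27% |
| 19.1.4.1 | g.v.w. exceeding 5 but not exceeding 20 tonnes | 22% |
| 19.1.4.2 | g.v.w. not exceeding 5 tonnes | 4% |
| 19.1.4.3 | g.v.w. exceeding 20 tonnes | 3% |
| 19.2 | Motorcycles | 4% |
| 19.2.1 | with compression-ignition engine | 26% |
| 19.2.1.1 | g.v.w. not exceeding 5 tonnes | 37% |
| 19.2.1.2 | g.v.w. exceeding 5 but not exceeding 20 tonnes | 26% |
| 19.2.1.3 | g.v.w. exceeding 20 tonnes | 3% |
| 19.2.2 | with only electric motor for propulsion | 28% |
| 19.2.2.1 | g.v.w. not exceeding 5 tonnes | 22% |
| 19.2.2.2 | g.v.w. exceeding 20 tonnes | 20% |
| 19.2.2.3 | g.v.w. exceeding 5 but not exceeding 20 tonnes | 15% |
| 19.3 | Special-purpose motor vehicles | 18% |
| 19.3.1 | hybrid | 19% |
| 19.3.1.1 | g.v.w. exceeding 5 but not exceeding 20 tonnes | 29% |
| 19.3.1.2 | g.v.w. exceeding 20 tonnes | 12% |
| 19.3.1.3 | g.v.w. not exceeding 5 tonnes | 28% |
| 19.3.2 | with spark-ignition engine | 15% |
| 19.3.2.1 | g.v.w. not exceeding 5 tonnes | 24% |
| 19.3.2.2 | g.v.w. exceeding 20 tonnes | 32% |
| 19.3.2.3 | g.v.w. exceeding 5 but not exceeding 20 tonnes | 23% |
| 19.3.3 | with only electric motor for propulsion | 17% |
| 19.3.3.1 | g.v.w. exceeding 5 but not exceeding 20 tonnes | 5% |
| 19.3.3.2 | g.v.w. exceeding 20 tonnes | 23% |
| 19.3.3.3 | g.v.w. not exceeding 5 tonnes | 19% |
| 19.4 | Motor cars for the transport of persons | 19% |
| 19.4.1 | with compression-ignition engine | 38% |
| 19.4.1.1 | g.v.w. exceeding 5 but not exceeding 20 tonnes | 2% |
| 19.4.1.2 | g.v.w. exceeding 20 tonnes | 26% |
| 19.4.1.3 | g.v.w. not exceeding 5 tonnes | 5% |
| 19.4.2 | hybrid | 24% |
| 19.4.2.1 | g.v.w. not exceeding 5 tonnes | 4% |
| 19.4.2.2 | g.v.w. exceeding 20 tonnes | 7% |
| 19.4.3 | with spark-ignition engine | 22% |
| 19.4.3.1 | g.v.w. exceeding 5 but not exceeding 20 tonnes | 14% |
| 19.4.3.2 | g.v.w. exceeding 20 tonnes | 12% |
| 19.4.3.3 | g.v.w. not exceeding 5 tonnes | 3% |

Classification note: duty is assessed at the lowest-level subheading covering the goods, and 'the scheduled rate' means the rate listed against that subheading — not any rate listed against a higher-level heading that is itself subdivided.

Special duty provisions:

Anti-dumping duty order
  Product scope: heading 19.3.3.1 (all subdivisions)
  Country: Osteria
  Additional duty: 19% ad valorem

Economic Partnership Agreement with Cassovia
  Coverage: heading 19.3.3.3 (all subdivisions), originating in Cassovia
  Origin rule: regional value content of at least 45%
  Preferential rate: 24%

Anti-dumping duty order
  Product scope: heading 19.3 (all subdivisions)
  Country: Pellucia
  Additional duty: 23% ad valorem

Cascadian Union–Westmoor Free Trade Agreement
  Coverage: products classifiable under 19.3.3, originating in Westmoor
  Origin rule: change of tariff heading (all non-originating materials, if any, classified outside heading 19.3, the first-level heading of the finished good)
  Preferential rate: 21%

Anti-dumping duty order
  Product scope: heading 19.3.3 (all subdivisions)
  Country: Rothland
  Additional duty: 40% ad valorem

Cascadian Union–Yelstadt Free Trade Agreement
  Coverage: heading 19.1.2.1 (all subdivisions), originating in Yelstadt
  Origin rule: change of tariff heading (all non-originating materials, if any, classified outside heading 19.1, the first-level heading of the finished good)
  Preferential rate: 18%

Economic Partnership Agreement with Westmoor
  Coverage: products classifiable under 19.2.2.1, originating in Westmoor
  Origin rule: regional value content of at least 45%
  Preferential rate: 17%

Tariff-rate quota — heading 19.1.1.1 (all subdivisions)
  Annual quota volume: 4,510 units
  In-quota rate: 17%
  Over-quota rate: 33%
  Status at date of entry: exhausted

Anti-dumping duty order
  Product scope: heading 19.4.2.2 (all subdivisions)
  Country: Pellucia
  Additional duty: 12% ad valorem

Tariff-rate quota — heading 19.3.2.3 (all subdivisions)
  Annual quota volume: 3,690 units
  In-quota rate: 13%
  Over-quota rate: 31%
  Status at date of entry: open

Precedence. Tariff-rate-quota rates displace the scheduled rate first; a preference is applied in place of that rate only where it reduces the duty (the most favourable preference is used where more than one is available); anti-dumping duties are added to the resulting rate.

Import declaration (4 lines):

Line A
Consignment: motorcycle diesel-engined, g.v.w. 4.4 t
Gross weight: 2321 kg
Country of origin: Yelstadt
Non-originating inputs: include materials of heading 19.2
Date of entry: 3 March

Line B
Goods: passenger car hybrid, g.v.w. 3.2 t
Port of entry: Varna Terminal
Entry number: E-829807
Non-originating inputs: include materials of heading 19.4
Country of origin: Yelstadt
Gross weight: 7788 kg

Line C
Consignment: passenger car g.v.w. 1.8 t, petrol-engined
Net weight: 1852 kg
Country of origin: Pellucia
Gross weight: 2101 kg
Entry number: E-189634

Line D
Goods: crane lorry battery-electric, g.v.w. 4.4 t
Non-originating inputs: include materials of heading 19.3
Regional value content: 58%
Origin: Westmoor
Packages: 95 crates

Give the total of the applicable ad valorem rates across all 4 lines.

Line A: motorcycle → 19.2; diesel-engined → 19.2.1; g.v.w. 4.4 t → 19.2.1.1. Scheduled 37%. Yelstadt agreement on 19.1.2.1: 19.2.1.1 not covered. → 37%.
Line B: passenger car → 19.4; hybrid → 19.4.2; g.v.w. 3.2 t → 19.4.2.1. Scheduled 4%. Yelstadt agreement on 19.1.2.1: 19.4.2.1 not covered. → 4%.
Line C: passenger car → 19.4; petrol-engined → 19.4.3; g.v.w. 1.8 t → 19.4.3.3. Scheduled 3%. No special measure applies. → 3%.
Line D: crane lorry → 19.3; battery-electric → 19.3.3; g.v.w. 4.4 t → 19.3.3.3. Scheduled 19%. Westmoor agreement on 19.3.3: CTH not met; Westmoor agreement on 19.2.2.1: 19.3.3.3 not covered. → 19%.
Sum: 37% + 4% + 3% + 19% = 63%.

63%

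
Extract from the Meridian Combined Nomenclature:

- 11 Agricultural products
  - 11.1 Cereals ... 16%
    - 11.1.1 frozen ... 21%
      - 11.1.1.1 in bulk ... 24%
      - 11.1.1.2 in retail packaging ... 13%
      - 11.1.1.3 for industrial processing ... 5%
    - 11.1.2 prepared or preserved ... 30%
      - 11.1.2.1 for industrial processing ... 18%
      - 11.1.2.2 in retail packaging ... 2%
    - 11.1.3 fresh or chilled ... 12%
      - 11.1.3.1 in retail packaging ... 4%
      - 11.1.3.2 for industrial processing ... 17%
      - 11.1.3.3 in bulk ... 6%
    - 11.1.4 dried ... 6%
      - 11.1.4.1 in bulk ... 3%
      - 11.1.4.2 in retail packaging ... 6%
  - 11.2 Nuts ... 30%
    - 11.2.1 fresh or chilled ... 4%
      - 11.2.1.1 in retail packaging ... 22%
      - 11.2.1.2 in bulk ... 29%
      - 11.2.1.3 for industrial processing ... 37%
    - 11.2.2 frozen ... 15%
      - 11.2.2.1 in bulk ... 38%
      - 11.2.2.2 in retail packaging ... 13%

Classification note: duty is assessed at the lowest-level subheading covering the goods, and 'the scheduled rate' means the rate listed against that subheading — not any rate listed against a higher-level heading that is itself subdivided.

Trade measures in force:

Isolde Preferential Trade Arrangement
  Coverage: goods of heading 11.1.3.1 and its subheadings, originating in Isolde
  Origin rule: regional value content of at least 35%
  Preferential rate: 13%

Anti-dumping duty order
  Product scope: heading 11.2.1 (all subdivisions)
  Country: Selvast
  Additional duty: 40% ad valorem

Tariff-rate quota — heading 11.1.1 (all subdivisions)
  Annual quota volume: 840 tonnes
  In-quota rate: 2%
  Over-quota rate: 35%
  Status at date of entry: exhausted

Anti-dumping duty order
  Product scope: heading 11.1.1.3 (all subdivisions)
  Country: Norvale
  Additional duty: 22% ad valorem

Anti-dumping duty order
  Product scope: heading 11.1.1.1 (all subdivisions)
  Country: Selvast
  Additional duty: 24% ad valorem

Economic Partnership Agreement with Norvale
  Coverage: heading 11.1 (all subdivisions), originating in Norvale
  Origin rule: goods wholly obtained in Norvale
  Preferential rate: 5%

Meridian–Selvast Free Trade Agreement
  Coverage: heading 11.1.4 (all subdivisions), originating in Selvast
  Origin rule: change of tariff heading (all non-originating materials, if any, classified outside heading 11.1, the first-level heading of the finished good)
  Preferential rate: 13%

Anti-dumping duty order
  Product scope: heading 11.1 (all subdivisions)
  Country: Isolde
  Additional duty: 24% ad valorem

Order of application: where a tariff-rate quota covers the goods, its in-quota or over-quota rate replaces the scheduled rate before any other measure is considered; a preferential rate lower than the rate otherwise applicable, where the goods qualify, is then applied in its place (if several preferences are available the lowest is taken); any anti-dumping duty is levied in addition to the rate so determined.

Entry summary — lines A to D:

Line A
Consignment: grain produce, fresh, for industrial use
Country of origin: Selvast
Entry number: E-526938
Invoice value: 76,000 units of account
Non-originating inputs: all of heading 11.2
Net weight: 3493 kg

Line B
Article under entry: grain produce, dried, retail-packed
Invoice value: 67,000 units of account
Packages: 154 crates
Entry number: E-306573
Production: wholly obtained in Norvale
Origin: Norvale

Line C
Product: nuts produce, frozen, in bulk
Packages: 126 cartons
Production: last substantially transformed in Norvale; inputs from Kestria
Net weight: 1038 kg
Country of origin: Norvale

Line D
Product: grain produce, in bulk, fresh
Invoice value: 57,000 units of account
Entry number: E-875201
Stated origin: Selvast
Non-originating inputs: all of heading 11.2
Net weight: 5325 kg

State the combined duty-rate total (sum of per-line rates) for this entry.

Line A: grain → 11.1; fresh → 11.1.3; for industrial use → 11.1.3.2. Scheduled 17%. Selvast agreement on 11.1.4: 11.1.3.2 not covered. → 17%.
Line B: grain → 11.1; dried → 11.1.4; retail-packed → 11.1.4.2. Scheduled 6%. Norvale agreement on 11.1: wholly obtained → 5% available; preferential 5%. → 5%.
Line C: nuts → 11.2; frozen → 11.2.2; in bulk → 11.2.2.1. Scheduled 38%. Norvale agreement on 11.1: 11.2.2.1 not covered. → 38%.
Line D: grain → 11.1; fresh → 11.1.3; in bulk → 11.1.3.3. Scheduled 6%. Selvast agreement on 11.1.4: 11.1.3.3 not covered. → 6%.
Sum: 17% + 5% + 38% + 6% = 66%.

66%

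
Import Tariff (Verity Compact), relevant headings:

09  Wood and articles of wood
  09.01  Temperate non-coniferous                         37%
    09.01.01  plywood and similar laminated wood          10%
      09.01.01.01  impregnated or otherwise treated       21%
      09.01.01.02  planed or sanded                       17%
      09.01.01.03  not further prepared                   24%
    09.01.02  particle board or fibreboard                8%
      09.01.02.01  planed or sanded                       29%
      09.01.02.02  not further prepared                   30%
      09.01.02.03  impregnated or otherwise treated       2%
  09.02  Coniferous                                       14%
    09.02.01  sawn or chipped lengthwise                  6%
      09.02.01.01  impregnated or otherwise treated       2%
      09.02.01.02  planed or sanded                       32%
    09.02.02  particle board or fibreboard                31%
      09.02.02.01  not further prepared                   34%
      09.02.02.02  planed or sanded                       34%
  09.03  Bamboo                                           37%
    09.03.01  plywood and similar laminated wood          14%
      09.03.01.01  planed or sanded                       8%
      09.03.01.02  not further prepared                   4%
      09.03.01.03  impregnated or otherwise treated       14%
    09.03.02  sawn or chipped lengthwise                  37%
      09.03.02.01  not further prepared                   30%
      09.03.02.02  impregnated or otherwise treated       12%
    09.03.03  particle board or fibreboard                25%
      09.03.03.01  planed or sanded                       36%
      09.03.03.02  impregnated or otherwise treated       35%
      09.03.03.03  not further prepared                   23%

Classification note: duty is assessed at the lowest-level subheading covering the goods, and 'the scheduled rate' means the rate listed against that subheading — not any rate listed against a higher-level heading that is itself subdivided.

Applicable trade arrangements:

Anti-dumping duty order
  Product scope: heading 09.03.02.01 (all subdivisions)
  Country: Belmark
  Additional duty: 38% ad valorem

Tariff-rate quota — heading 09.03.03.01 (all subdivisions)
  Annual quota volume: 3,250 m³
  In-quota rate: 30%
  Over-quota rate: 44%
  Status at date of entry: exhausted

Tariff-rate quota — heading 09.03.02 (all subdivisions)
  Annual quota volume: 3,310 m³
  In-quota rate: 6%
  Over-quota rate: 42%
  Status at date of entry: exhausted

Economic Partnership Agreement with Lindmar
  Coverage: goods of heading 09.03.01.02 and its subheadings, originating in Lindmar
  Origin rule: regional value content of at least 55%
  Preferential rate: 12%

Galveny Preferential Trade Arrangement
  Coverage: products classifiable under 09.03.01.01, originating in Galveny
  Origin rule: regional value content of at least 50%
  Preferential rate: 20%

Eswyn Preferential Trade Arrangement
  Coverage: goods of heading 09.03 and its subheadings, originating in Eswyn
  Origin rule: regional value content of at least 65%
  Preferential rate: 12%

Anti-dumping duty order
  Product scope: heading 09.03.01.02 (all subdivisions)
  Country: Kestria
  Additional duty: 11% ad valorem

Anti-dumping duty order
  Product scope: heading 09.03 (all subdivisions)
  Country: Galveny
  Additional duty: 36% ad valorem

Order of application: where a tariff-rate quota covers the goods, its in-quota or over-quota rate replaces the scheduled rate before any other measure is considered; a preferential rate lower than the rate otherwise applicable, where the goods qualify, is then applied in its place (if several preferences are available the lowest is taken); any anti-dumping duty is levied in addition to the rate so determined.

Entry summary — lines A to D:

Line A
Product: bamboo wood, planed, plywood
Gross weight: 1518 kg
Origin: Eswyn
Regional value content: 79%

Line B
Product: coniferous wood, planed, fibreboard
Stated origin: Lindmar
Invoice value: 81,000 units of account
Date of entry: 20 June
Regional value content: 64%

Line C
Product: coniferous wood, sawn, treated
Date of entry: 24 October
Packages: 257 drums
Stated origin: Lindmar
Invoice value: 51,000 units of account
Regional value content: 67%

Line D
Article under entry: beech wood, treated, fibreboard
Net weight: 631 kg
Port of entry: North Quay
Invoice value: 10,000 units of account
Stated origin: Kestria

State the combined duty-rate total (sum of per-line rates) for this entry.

46%

Line A: bamboo → 09.03; plywood → 09.03.01; planed → 09.03.01.01. Scheduled 8%. Eswyn agreement on 09.03: RVC ≥ 65% → 12% available; preference 12% not lower than 8% → no reduction. → 8%.
Line B: coniferous → 09.02; fibreboard → 09.02.02; planed → 09.02.02.02. Scheduled 34%. Lindmar agreement on 09.03.01.02: 09.02.02.02 not covered. → 34%.
Line C: coniferous → 09.02; sawn → 09.02.01; treated → 09.02.01.01. Scheduled 2%. Lindmar agreement on 09.03.01.02: 09.02.01.01 not covered. → 2%.
Line D: beech → 09.01; fibreboard → 09.01.02; treated → 09.01.02.03. Scheduled 2%. No special measure applies. → 2%.
Sum: 8% + 34% + 2% + 2% = 46%.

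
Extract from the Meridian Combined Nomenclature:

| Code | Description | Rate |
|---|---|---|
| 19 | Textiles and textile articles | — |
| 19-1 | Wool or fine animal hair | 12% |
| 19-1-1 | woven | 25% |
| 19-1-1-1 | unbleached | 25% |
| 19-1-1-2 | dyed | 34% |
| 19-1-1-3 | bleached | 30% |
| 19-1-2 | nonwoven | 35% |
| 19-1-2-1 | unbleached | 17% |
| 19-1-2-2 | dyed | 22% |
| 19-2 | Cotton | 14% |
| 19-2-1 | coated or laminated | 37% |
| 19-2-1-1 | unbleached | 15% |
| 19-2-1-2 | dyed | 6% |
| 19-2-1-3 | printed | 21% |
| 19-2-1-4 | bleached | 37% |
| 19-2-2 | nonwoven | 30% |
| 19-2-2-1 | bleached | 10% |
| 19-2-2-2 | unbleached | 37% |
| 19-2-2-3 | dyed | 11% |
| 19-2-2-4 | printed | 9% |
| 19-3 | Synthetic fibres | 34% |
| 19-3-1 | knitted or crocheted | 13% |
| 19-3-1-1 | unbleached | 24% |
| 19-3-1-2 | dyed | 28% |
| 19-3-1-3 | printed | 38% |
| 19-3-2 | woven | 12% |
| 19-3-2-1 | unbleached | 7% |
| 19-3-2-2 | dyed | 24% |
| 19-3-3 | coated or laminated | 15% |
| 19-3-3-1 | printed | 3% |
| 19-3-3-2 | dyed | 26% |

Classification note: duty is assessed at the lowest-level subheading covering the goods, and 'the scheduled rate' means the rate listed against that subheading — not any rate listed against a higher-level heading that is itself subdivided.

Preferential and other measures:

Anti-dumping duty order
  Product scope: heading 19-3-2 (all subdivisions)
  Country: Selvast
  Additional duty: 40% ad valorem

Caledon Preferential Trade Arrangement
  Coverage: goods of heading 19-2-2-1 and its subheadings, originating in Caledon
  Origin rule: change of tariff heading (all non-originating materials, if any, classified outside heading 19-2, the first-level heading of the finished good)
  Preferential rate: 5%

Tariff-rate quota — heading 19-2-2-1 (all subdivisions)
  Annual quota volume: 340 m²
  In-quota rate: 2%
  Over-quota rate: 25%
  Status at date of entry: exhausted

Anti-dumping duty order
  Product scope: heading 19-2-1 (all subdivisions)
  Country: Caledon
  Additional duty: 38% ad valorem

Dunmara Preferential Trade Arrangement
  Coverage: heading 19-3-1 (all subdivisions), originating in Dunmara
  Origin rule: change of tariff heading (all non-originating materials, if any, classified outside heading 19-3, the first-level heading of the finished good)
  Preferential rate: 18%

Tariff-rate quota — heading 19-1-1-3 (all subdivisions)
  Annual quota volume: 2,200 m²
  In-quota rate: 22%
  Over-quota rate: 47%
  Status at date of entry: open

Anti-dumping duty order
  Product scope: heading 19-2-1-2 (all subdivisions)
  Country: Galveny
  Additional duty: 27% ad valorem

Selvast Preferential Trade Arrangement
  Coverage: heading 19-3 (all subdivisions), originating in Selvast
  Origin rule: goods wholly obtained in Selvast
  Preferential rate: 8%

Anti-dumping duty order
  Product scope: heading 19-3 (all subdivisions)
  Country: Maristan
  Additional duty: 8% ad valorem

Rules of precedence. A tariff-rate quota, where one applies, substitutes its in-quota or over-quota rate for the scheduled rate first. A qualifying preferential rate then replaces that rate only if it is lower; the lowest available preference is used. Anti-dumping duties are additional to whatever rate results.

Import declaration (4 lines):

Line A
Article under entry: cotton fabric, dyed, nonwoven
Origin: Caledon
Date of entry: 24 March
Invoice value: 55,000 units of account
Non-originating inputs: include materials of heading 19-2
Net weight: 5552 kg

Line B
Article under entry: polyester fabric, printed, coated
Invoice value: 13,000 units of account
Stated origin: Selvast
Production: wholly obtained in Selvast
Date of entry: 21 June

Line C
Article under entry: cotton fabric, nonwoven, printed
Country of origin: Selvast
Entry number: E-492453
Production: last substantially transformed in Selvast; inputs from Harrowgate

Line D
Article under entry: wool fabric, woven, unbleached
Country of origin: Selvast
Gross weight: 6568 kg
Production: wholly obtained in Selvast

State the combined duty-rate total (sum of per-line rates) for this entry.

48%

Line A: cotton → 19-2; nonwoven → 19-2-2; dyed → 19-2-2-3. Scheduled 11%. Caledon agreement on 19-2-2-1: 19-2-2-3 not covered. → 11%.
Line B: polyester → 19-3; coated → 19-3-3; printed → 19-3-3-1. Scheduled 3%. Selvast agreement on 19-3: wholly obtained → 8% available; preference 8% not lower than 3% → no reduction. → 3%.
Line C: cotton → 19-2; nonwoven → 19-2-2; printed → 19-2-2-4. Scheduled 9%. Selvast agreement on 19-3: 19-2-2-4 not covered. → 9%.
Line D: wool → 19-1; woven → 19-1-1; unbleached → 19-1-1-1. Scheduled 25%. Selvast agreement on 19-3: 19-1-1-1 not covered. → 25%.
Sum: 11% + 3% + 9% + 25% = 48%.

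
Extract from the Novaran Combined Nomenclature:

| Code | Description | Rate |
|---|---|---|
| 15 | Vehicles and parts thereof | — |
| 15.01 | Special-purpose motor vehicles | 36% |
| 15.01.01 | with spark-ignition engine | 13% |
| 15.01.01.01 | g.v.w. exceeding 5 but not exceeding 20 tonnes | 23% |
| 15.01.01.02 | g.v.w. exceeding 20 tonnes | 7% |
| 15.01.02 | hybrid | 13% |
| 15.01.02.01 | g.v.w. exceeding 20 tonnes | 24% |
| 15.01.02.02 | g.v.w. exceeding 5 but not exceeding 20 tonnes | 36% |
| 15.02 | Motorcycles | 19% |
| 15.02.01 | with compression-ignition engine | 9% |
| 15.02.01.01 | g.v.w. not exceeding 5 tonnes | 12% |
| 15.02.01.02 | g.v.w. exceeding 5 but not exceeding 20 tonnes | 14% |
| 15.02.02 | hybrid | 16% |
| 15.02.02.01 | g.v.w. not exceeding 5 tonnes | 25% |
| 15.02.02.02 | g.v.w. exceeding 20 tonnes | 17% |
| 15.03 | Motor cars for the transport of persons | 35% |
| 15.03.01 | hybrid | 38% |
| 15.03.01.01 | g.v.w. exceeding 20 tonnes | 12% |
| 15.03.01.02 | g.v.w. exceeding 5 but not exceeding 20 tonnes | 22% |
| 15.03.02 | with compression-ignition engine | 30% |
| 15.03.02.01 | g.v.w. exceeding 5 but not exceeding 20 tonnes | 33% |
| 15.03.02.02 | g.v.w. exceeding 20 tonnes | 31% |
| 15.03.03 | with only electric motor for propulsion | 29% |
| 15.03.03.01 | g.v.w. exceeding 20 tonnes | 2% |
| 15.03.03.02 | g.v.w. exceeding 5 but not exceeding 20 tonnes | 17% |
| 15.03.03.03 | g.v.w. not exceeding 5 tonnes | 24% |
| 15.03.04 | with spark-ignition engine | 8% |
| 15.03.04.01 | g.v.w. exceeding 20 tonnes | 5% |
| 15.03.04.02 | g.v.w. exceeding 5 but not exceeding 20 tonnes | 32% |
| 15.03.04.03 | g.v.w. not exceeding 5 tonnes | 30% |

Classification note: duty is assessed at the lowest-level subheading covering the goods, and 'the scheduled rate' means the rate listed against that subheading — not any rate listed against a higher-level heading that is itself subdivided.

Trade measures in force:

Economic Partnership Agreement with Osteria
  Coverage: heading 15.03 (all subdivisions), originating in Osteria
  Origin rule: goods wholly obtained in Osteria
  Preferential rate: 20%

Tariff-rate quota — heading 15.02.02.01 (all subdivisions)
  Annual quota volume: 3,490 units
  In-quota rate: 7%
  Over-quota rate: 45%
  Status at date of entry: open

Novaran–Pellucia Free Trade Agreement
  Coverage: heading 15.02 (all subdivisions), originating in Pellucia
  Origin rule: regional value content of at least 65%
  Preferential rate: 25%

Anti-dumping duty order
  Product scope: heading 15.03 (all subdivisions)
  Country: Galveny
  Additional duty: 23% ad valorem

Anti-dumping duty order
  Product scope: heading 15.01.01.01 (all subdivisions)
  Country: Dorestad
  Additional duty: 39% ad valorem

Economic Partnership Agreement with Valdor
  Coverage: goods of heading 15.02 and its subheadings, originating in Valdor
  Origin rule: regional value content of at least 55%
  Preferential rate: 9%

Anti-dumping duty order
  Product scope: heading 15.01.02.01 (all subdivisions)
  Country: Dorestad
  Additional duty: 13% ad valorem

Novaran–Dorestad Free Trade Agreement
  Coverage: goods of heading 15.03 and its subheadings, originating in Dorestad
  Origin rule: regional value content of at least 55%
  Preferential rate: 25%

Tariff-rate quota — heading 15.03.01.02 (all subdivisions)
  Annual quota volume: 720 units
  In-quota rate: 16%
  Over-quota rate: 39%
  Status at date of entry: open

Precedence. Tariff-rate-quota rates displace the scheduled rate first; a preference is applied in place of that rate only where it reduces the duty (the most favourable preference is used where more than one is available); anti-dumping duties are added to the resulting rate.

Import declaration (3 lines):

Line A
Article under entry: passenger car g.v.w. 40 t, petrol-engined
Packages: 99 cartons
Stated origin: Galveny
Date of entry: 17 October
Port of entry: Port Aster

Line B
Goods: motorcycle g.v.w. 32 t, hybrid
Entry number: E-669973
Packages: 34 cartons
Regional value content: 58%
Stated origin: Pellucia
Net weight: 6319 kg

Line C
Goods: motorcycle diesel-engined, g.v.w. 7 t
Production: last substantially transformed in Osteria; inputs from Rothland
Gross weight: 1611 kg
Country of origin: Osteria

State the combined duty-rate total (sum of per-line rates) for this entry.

59%

Line A: passenger car → 15.03; petrol-engined → 15.03.04; g.v.w. 40 t → 15.03.04.01. Scheduled 5%. anti-dumping (Galveny, 15.03): +23%; total 5% + 23% = 28%. → 28%.
Line B: motorcycle → 15.02; hybrid → 15.02.02; g.v.w. 32 t → 15.02.02.02. Scheduled 17%. Pellucia agreement on 15.02: RVC < 65%. → 17%.
Line C: motorcycle → 15.02; diesel-engined → 15.02.01; g.v.w. 7 t → 15.02.01.02. Scheduled 14%. Osteria agreement on 15.03: 15.02.01.02 not covered. → 14%.
Sum: 28% + 17% + 14% = 59%.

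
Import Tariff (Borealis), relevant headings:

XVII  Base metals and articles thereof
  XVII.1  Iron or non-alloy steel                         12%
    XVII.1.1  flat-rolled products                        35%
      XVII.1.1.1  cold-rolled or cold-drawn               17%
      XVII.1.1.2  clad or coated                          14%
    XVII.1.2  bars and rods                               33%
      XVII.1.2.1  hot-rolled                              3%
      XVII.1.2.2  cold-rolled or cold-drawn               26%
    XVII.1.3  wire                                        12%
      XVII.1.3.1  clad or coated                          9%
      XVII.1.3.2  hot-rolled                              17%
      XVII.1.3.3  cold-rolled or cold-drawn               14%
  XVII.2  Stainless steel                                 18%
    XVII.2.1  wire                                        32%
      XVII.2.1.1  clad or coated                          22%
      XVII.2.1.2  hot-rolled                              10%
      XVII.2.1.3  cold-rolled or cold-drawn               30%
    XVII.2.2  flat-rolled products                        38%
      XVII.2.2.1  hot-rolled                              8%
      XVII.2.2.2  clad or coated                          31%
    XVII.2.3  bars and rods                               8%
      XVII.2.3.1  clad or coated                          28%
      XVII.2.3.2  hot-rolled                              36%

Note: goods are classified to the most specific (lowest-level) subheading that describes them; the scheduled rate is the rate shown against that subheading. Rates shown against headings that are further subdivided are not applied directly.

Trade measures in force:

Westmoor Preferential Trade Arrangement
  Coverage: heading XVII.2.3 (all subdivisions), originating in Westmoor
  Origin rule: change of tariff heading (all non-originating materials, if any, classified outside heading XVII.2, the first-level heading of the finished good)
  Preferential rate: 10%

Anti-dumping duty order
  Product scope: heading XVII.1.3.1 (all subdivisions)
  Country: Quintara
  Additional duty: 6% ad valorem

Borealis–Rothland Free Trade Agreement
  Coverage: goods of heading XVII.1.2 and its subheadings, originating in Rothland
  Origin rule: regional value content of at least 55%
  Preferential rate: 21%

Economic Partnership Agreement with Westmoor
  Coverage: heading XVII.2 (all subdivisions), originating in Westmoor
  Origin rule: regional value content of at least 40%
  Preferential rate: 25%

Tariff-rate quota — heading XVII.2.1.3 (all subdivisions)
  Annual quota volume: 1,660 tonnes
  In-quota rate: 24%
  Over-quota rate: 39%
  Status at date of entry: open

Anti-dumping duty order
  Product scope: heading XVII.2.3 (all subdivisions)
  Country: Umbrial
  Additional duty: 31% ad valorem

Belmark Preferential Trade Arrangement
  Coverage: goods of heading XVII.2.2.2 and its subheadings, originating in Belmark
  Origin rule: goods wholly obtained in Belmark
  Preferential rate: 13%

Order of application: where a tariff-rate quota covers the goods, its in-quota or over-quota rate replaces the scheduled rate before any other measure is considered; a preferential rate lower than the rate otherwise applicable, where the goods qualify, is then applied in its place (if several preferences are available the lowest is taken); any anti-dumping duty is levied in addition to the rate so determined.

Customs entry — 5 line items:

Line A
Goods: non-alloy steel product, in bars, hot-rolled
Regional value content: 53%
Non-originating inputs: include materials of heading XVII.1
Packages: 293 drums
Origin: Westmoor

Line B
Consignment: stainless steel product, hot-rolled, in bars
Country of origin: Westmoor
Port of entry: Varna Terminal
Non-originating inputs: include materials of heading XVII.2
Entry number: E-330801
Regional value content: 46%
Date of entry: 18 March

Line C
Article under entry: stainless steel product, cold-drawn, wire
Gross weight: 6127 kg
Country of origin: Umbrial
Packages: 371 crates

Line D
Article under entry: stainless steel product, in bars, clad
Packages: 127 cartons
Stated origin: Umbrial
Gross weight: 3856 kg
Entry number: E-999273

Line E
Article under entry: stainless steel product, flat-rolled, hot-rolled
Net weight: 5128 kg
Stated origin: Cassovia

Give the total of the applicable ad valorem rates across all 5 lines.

119%

Line A: non-alloy steel → XVII.1; in bars → XVII.1.2; hot-rolled → XVII.1.2.1. Scheduled 3%. Westmoor agreement on XVII.2.3: XVII.1.2.1 not covered; Westmoor agreement on XVII.2: XVII.1.2.1 not covered. → 3%.
Line B: stainless steel → XVII.2; in bars → XVII.2.3; hot-rolled → XVII.2.3.2. Scheduled 36%. Westmoor agreement on XVII.2.3: CTH not met; Westmoor agreement on XVII.2: RVC ≥ 40% → 25% available; preferential 25%. → 25%.
Line C: stainless steel → XVII.2; wire → XVII.2.1; cold-drawn → XVII.2.1.3. Scheduled 30%. quota on XVII.2.1.3 open → in-quota 24%. → 24%.
Line D: stainless steel → XVII.2; in bars → XVII.2.3; clad → XVII.2.3.1. Scheduled 28%. anti-dumping (Umbrial, XVII.2.3): +31%; total 28% + 31% = 59%. → 59%.
Line E: stainless steel → XVII.2; flat-rolled → XVII.2.2; hot-rolled → XVII.2.2.1. Scheduled 8%. No special measure applies. → 8%.
Sum: 3% + 25% + 24% + 59% + 8% = 119%.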